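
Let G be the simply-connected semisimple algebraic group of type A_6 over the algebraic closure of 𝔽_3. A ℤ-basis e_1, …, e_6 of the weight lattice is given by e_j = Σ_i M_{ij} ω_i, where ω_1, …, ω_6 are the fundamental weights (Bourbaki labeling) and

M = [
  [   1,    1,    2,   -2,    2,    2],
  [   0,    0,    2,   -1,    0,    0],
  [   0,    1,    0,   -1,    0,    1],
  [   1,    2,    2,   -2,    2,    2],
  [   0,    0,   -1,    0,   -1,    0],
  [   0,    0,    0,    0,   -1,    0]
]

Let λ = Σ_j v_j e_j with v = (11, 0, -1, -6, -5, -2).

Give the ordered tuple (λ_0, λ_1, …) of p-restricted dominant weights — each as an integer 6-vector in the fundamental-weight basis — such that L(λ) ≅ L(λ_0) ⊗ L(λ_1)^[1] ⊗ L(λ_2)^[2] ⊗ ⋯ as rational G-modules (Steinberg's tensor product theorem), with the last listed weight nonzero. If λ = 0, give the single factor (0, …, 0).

((1, 1, 1, 1, 0, 2), (2, 1, 1, 2, 2, 1))

Compute c_i = Σ_j M_{ij} v_j with v = (11, 0, -1, -6, -5, -2):
  c_1 = 1*11 + 1*0 + 2*-1 + -2*-6 + 2*-5 + 2*-2 = 7
  c_2 = 0*11 + 0*0 + 2*-1 + -1*-6 + 0*-5 + 0*-2 = 4
  c_3 = 0*11 + 1*0 + 0*-1 + -1*-6 + 0*-5 + 1*-2 = 4
  c_4 = 1*11 + 2*0 + 2*-1 + -2*-6 + 2*-5 + 2*-2 = 7
  c_5 = 0*11 + 0*0 + -1*-1 + 0*-6 + -1*-5 + 0*-2 = 6
  c_6 = 0*11 + 0*0 + 0*-1 + 0*-6 + -1*-5 + 0*-2 = 5
Expand coordinatewise in base 3:
  c_1 = 7 = 1·3^0 + 2·3^1
  c_2 = 4 = 1·3^0 + 1·3^1
  c_3 = 4 = 1·3^0 + 1·3^1
  c_4 = 7 = 1·3^0 + 2·3^1
  c_5 = 6 = 0·3^0 + 2·3^1
  c_6 = 5 = 2·3^0 + 1·3^1
p-restricted factor λ_0 = (1, 1, 1, 1, 0, 2)
p-restricted factor λ_1 = (2, 1, 1, 2, 2, 1)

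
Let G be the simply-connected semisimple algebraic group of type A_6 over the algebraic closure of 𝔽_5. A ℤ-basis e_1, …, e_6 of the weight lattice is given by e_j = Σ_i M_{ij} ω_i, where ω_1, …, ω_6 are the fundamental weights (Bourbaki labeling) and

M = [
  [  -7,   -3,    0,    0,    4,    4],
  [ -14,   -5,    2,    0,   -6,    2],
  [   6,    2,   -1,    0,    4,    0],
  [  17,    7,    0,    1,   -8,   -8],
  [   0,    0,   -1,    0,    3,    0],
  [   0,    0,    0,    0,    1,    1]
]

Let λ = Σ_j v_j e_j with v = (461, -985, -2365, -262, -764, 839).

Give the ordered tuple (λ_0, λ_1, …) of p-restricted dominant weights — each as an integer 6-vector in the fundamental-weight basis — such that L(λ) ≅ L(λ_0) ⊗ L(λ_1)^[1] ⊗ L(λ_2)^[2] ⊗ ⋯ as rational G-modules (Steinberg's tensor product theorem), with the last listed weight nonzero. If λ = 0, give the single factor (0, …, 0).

Change of basis e → ω: c = M·v where v = (461, -985, -2365, -262, -764, 839):
  c_1 = -7*461 + -3*-985 + 0*-2365 + 0*-262 + 4*-764 + 4*839 = 28
  c_2 = -14*461 + -5*-985 + 2*-2365 + 0*-262 + -6*-764 + 2*839 = 3
  c_3 = 6*461 + 2*-985 + -1*-2365 + 0*-262 + 4*-764 + 0*839 = 105
  c_4 = 17*461 + 7*-985 + 0*-2365 + 1*-262 + -8*-764 + -8*839 = 80
  c_5 = 0*461 + 0*-985 + -1*-2365 + 0*-262 + 3*-764 + 0*839 = 73
  c_6 = 0*461 + 0*-985 + 0*-2365 + 0*-262 + 1*-764 + 1*839 = 75
Base-5 expansion of each c_i:
  c_1 = 28 = 3·5^0 + 0·5^1 + 1·5^2
  c_2 = 3 = 3·5^0
  c_3 = 105 = 0·5^0 + 1·5^1 + 4·5^2
  c_4 = 80 = 0·5^0 + 1·5^1 + 3·5^2
  c_5 = 73 = 3·5^0 + 4·5^1 + 2·5^2
  c_6 = 75 = 0·5^0 + 0·5^1 + 3·5^2
p-restricted factor λ_0 = (3, 3, 0, 0, 3, 0)
p-restricted factor λ_1 = (0, 0, 1, 1, 4, 0)
p-restricted factor λ_2 = (1, 0, 4, 3, 2, 3)

((3, 3, 0, 0, 3, 0), (0, 0, 1, 1, 4, 0), (1, 0, 4, 3, 2, 3))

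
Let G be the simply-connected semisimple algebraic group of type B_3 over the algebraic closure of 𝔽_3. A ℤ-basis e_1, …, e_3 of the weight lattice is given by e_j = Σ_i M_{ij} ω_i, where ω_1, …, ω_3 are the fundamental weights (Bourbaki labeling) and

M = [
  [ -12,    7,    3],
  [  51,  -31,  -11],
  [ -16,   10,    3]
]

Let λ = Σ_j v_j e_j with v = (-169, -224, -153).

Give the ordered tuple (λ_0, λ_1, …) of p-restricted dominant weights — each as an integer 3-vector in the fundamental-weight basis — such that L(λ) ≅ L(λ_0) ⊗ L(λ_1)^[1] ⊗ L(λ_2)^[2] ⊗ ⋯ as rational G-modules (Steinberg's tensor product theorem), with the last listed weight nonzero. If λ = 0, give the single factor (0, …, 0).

((1, 2, 2), (0, 2, 1))

Change of basis e → ω: c = M·v where v = (-169, -224, -153):
  c_1 = (-12)·(-169) + (7)·(-224) + (3)·(-153) = 1
  c_2 = (51)·(-169) + (-31)·(-224) + (-11)·(-153) = 8
  c_3 = (-16)·(-169) + (10)·(-224) + (3)·(-153) = 5
p = 3; digits c_i = Σ_j d_{ij}·3^j, 0 ≤ d_{ij} < 3:
  c_1 = 1 = 1·3^0
  c_2 = 8 = 2·3^0 + 2·3^1
  c_3 = 5 = 2·3^0 + 1·3^1
p-restricted factor λ_0 = (1, 2, 2)
p-restricted factor λ_1 = (0, 2, 1)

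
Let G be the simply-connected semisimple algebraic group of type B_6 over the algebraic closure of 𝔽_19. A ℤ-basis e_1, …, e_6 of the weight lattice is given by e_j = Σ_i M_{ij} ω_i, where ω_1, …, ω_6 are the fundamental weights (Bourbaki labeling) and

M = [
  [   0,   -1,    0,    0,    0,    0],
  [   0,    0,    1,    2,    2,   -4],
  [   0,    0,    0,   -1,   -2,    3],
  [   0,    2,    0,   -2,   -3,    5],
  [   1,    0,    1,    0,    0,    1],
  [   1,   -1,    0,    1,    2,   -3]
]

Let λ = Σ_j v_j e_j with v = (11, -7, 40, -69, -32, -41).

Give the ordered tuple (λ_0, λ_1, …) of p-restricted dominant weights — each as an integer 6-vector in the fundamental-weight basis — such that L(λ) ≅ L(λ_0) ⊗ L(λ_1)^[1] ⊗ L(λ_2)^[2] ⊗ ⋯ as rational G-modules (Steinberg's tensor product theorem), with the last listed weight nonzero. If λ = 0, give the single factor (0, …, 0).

((7, 2, 10, 15, 10, 8),)

Change of basis e → ω: c = M·v where v = (11, -7, 40, -69, -32, -41):
  c_1 = 0*11 + -1*-7 + 0*40 + 0*-69 + 0*-32 + 0*-41 = 7
  c_2 = 0*11 + 0*-7 + 1*40 + 2*-69 + 2*-32 + -4*-41 = 2
  c_3 = 0*11 + 0*-7 + 0*40 + -1*-69 + -2*-32 + 3*-41 = 10
  c_4 = 0*11 + 2*-7 + 0*40 + -2*-69 + -3*-32 + 5*-41 = 15
  c_5 = 1*11 + 0*-7 + 1*40 + 0*-69 + 0*-32 + 1*-41 = 10
  c_6 = 1*11 + -1*-7 + 0*40 + 1*-69 + 2*-32 + -3*-41 = 8
p = 19; digits c_i = Σ_j d_{ij}·19^j, 0 ≤ d_{ij} < 19:
  c_1 = 7 = 7·19^0
  c_2 = 2 = 2·19^0
  c_3 = 10 = 10·19^0
  c_4 = 15 = 15·19^0
  c_5 = 10 = 10·19^0
  c_6 = 8 = 8·19^0
p-restricted factor λ_0 = (7, 2, 10, 15, 10, 8)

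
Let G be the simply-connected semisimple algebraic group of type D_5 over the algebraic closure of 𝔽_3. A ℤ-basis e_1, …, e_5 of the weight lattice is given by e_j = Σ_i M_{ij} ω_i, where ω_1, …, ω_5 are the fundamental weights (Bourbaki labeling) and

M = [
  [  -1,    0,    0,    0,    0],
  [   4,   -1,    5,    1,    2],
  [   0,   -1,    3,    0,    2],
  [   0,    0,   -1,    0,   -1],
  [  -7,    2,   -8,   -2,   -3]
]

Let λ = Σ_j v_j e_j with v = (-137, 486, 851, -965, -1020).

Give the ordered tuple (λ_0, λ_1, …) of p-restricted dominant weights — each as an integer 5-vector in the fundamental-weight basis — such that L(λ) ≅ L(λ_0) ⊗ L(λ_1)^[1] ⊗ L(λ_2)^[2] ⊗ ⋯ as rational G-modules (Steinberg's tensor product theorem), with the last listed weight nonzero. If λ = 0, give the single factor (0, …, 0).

In the fundamental-weight basis, λ has coordinates c = M·v (v = (-137, 486, 851, -965, -1020)):
  c_1 = (-1)·(-137) + (0)·(486) + (0)·(851) + (0)·(-965) + (0)·(-1020) = 137
  c_2 = (4)·(-137) + (-1)·(486) + (5)·(851) + (1)·(-965) + (2)·(-1020) = 216
  c_3 = (0)·(-137) + (-1)·(486) + (3)·(851) + (0)·(-965) + (2)·(-1020) = 27
  c_4 = (0)·(-137) + (0)·(486) + (-1)·(851) + (0)·(-965) + (-1)·(-1020) = 169
  c_5 = (-7)·(-137) + (2)·(486) + (-8)·(851) + (-2)·(-965) + (-3)·(-1020) = 113
Writing each c_i in base p = 3:
  c_1 = 137 = 2·3^0 + 0·3^1 + 0·3^2 + 2·3^3 + 1·3^4
  c_2 = 216 = 0·3^0 + 0·3^1 + 0·3^2 + 2·3^3 + 2·3^4
  c_3 = 27 = 0·3^0 + 0·3^1 + 0·3^2 + 1·3^3
  c_4 = 169 = 1·3^0 + 2·3^1 + 0·3^2 + 0·3^3 + 2·3^4
  c_5 = 113 = 2·3^0 + 1·3^1 + 0·3^2 + 1·3^3 + 1·3^4
λ_0 = (2, 0, 0, 1, 2)
λ_1 = (0, 0, 0, 2, 1)
λ_2 = (0, 0, 0, 0, 0)
λ_3 = (2, 2, 1, 0, 1)
λ_4 = (1, 2, 0, 2, 1)

((2, 0, 0, 1, 2), (0, 0, 0, 2, 1), (0, 0, 0, 0, 0), (2, 2, 1, 0, 1), (1, 2, 0, 2, 1))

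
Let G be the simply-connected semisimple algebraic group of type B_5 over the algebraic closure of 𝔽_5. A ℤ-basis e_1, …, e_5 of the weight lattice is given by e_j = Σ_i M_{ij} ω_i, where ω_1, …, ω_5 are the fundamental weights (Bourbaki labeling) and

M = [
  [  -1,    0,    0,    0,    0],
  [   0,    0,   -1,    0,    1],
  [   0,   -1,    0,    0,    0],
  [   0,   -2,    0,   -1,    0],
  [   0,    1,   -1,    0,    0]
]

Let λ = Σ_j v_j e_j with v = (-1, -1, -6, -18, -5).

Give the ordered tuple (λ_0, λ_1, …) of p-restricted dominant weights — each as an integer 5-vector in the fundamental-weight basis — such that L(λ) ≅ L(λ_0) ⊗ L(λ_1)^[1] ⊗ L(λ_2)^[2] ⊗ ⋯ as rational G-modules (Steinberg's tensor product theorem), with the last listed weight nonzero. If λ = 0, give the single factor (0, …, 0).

ω-coordinates c = M·v, v = (-1, -1, -6, -18, -5):
  c_1 = (-1)·(-1) + (0)·(-1) + (0)·(-6) + (0)·(-18) + (0)·(-5) = 1
  c_2 = (0)·(-1) + (0)·(-1) + (-1)·(-6) + (0)·(-18) + (1)·(-5) = 1
  c_3 = (0)·(-1) + (-1)·(-1) + (0)·(-6) + (0)·(-18) + (0)·(-5) = 1
  c_4 = (0)·(-1) + (-2)·(-1) + (0)·(-6) + (-1)·(-18) + (0)·(-5) = 20
  c_5 = (0)·(-1) + (1)·(-1) + (-1)·(-6) + (0)·(-18) + (0)·(-5) = 5
Writing each c_i in base p = 5:
  c_1 = 1 = 1·5^0
  c_2 = 1 = 1·5^0
  c_3 = 1 = 1·5^0
  c_4 = 20 = 0·5^0 + 4·5^1
  c_5 = 5 = 0·5^0 + 1·5^1
Factor λ_0 = (1, 1, 1, 0, 0)
Factor λ_1 = (0, 0, 0, 4, 1)

((1, 1, 1, 0, 0), (0, 0, 0, 4, 1))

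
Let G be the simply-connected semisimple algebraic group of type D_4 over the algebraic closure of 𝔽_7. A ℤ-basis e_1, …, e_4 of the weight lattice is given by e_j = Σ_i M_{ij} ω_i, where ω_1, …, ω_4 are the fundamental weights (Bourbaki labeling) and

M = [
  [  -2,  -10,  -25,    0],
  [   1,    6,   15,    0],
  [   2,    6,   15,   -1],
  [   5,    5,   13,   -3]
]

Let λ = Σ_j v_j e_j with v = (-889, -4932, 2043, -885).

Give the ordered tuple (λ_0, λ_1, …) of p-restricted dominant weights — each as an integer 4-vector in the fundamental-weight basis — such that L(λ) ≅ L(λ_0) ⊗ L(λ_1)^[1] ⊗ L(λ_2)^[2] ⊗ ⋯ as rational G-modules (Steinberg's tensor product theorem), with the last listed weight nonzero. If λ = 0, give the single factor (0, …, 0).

Compute c_i = Σ_j M_{ij} v_j with v = (-889, -4932, 2043, -885):
  c_1 = -2*-889 + -10*-4932 + -25*2043 + 0*-885 = 23
  c_2 = 1*-889 + 6*-4932 + 15*2043 + 0*-885 = 164
  c_3 = 2*-889 + 6*-4932 + 15*2043 + -1*-885 = 160
  c_4 = 5*-889 + 5*-4932 + 13*2043 + -3*-885 = 109
p = 7; digits c_i = Σ_j d_{ij}·7^j, 0 ≤ d_{ij} < 7:
  c_1 = 23 = 2·7^0 + 3·7^1
  c_2 = 164 = 3·7^0 + 2·7^1 + 3·7^2
  c_3 = 160 = 6·7^0 + 1·7^1 + 3·7^2
  c_4 = 109 = 4·7^0 + 1·7^1 + 2·7^2
p-restricted factor λ_0 = (2, 3, 6, 4)
p-restricted factor λ_1 = (3, 2, 1, 1)
p-restricted factor λ_2 = (0, 3, 3, 2)

((2, 3, 6, 4), (3, 2, 1, 1), (0, 3, 3, 2))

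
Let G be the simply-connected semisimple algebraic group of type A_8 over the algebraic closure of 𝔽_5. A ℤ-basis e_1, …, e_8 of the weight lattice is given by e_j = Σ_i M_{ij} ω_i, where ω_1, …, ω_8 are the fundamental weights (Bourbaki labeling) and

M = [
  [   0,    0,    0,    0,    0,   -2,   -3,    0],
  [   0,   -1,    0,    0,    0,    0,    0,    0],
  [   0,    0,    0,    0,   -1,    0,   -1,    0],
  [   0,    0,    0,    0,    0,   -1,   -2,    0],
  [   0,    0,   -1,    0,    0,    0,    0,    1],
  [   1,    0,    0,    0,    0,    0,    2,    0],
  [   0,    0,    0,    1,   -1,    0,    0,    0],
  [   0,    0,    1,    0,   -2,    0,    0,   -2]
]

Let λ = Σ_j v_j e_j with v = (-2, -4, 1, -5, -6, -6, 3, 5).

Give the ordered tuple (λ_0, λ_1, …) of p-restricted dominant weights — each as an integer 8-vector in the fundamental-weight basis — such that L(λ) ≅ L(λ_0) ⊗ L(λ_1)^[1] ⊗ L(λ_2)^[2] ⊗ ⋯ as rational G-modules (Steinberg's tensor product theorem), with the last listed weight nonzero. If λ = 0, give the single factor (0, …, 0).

In the fundamental-weight basis, λ has coordinates c = M·v (v = (-2, -4, 1, -5, -6, -6, 3, 5)):
  c_1 = (0)·(-2) + (0)·(-4) + 0·1 + (0)·(-5) + (0)·(-6) + (-2)·(-6) + (-3)·(3) + 0·5 = 3
  c_2 = (0)·(-2) + (-1)·(-4) + 0·1 + (0)·(-5) + (0)·(-6) + (0)·(-6) + 0·3 + 0·5 = 4
  c_3 = (0)·(-2) + (0)·(-4) + 0·1 + (0)·(-5) + (-1)·(-6) + (0)·(-6) + (-1)·(3) + 0·5 = 3
  c_4 = (0)·(-2) + (0)·(-4) + 0·1 + (0)·(-5) + (0)·(-6) + (-1)·(-6) + (-2)·(3) + 0·5 = 0
  c_5 = (0)·(-2) + (0)·(-4) + (-1)·(1) + (0)·(-5) + (0)·(-6) + (0)·(-6) + 0·3 + 1·5 = 4
  c_6 = (1)·(-2) + (0)·(-4) + 0·1 + (0)·(-5) + (0)·(-6) + (0)·(-6) + 2·3 + 0·5 = 4
  c_7 = (0)·(-2) + (0)·(-4) + 0·1 + (1)·(-5) + (-1)·(-6) + (0)·(-6) + 0·3 + 0·5 = 1
  c_8 = (0)·(-2) + (0)·(-4) + 1·1 + (0)·(-5) + (-2)·(-6) + (0)·(-6) + 0·3 + (-2)·(5) = 3
Writing each c_i in base p = 5:
  c_1 = 3 = 3·5^0
  c_2 = 4 = 4·5^0
  c_3 = 3 = 3·5^0
  c_4 = 0
  c_5 = 4 = 4·5^0
  c_6 = 4 = 4·5^0
  c_7 = 1 = 1·5^0
  c_8 = 3 = 3·5^0
λ_0 = (3, 4, 3, 0, 4, 4, 1, 3)

((3, 4, 3, 0, 4, 4, 1, 3),)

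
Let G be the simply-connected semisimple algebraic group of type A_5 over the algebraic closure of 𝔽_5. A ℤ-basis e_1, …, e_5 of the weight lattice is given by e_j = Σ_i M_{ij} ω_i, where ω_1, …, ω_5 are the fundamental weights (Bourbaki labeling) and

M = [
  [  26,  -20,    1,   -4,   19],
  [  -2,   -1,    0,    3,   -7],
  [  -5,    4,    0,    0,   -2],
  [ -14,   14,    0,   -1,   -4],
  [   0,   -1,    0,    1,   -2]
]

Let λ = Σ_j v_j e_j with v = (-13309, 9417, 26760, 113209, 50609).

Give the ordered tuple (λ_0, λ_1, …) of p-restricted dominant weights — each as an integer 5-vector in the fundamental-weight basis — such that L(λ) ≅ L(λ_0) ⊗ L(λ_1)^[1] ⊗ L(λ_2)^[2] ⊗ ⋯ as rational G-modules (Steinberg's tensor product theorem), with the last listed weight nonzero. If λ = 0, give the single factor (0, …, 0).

((1, 0, 0, 4, 4), (4, 3, 4, 3, 4), (4, 2, 4, 0, 2), (3, 0, 3, 0, 0), (1, 4, 4, 4, 4))

ω-coordinates c = M·v, v = (-13309, 9417, 26760, 113209, 50609):
  c_1 = (26)·(-13309) + (-20)·(9417) + 1·26760 + (-4)·(113209) + 19·50609 = 1121
  c_2 = (-2)·(-13309) + (-1)·(9417) + 0·26760 + 3·113209 + (-7)·(50609) = 2565
  c_3 = (-5)·(-13309) + 4·9417 + 0·26760 + 0·113209 + (-2)·(50609) = 2995
  c_4 = (-14)·(-13309) + 14·9417 + 0·26760 + (-1)·(113209) + (-4)·(50609) = 2519
  c_5 = (0)·(-13309) + (-1)·(9417) + 0·26760 + 1·113209 + (-2)·(50609) = 2574
Expand coordinatewise in base 5:
  c_1 = 1121 = 1·5^0 + 4·5^1 + 4·5^2 + 3·5^3 + 1·5^4
  c_2 = 2565 = 0·5^0 + 3·5^1 + 2·5^2 + 0·5^3 + 4·5^4
  c_3 = 2995 = 0·5^0 + 4·5^1 + 4·5^2 + 3·5^3 + 4·5^4
  c_4 = 2519 = 4·5^0 + 3·5^1 + 0·5^2 + 0·5^3 + 4·5^4
  c_5 = 2574 = 4·5^0 + 4·5^1 + 2·5^2 + 0·5^3 + 4·5^4
Factor λ_0 = (1, 0, 0, 4, 4)
Factor λ_1 = (4, 3, 4, 3, 4)
Factor λ_2 = (4, 2, 4, 0, 2)
Factor λ_3 = (3, 0, 3, 0, 0)
Factor λ_4 = (1, 4, 4, 4, 4)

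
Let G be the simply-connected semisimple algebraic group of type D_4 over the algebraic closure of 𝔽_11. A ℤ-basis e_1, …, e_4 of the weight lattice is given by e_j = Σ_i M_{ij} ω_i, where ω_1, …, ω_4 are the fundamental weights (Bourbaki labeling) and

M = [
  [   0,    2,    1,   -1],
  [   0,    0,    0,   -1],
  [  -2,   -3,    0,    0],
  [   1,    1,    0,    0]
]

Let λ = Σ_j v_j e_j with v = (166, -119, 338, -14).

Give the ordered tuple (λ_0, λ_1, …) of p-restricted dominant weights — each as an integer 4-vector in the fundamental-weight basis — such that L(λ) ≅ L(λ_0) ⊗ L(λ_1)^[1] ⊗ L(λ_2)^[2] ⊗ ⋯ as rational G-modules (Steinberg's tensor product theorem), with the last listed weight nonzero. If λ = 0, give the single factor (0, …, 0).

ω-coordinates c = M·v, v = (166, -119, 338, -14):
  c_1 = 0*166 + 2*-119 + 1*338 + -1*-14 = 114
  c_2 = 0*166 + 0*-119 + 0*338 + -1*-14 = 14
  c_3 = -2*166 + -3*-119 + 0*338 + 0*-14 = 25
  c_4 = 1*166 + 1*-119 + 0*338 + 0*-14 = 47
p = 11; digits c_i = Σ_j d_{ij}·11^j, 0 ≤ d_{ij} < 11:
  c_1 = 114 = 4·11^0 + 10·11^1
  c_2 = 14 = 3·11^0 + 1·11^1
  c_3 = 25 = 3·11^0 + 2·11^1
  c_4 = 47 = 3·11^0 + 4·11^1
Factor λ_0 = (4, 3, 3, 3)
Factor λ_1 = (10, 1, 2, 4)

((4, 3, 3, 3), (10, 1, 2, 4))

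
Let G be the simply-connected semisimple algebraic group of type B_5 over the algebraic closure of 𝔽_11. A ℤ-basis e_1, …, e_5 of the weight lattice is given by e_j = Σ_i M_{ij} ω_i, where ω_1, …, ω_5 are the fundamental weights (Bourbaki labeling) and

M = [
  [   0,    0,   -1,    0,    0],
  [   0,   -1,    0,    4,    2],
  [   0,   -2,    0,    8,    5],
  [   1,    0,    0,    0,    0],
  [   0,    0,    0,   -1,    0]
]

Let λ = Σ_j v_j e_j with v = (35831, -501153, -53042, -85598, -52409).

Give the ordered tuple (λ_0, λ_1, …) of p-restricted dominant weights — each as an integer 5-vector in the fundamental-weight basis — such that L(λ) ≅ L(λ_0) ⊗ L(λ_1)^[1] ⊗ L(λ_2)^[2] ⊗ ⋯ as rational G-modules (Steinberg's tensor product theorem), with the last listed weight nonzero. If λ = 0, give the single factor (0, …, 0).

((0, 10, 4, 4, 7), (4, 8, 5, 1, 4), (9, 5, 7, 10, 3), (6, 7, 8, 4, 9), (3, 3, 3, 2, 5))

In the fundamental-weight basis, λ has coordinates c = M·v (v = (35831, -501153, -53042, -85598, -52409)):
  c_1 = (0)·(35831) + (0)·(-501153) + (-1)·(-53042) + (0)·(-85598) + (0)·(-52409) = 53042
  c_2 = (0)·(35831) + (-1)·(-501153) + (0)·(-53042) + (4)·(-85598) + (2)·(-52409) = 53943
  c_3 = (0)·(35831) + (-2)·(-501153) + (0)·(-53042) + (8)·(-85598) + (5)·(-52409) = 55477
  c_4 = (1)·(35831) + (0)·(-501153) + (0)·(-53042) + (0)·(-85598) + (0)·(-52409) = 35831
  c_5 = (0)·(35831) + (0)·(-501153) + (0)·(-53042) + (-1)·(-85598) + (0)·(-52409) = 85598
Writing each c_i in base p = 11:
  c_1 = 53042 = 0·11^0 + 4·11^1 + 9·11^2 + 6·11^3 + 3·11^4
  c_2 = 53943 = 10·11^0 + 8·11^1 + 5·11^2 + 7·11^3 + 3·11^4
  c_3 = 55477 = 4·11^0 + 5·11^1 + 7·11^2 + 8·11^3 + 3·11^4
  c_4 = 35831 = 4·11^0 + 1·11^1 + 10·11^2 + 4·11^3 + 2·11^4
  c_5 = 85598 = 7·11^0 + 4·11^1 + 3·11^2 + 9·11^3 + 5·11^4
λ_0 = (0, 10, 4, 4, 7)
λ_1 = (4, 8, 5, 1, 4)
λ_2 = (9, 5, 7, 10, 3)
λ_3 = (6, 7, 8, 4, 9)
λ_4 = (3, 3, 3, 2, 5)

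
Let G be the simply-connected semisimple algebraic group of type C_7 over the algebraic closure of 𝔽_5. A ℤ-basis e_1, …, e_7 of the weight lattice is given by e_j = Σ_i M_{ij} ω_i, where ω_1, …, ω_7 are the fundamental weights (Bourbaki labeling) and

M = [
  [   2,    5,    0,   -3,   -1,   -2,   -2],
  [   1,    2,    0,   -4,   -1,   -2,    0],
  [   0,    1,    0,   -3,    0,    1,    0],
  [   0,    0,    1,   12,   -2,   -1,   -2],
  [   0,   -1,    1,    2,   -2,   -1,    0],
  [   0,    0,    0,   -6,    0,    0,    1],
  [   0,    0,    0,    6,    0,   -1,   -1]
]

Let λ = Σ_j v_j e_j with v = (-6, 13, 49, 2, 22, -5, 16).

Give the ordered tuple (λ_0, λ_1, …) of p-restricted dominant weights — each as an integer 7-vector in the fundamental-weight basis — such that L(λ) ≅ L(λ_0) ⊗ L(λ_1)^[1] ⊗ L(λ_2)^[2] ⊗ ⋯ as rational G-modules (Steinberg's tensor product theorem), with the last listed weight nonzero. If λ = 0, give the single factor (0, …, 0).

((3, 0, 2, 2, 1, 4, 1),)

ω-coordinates c = M·v, v = (-6, 13, 49, 2, 22, -5, 16):
  c_1 = 2*-6 + 5*13 + 0*49 + -3*2 + -1*22 + -2*-5 + -2*16 = 3
  c_2 = 1*-6 + 2*13 + 0*49 + -4*2 + -1*22 + -2*-5 + 0*16 = 0
  c_3 = 0*-6 + 1*13 + 0*49 + -3*2 + 0*22 + 1*-5 + 0*16 = 2
  c_4 = 0*-6 + 0*13 + 1*49 + 12*2 + -2*22 + -1*-5 + -2*16 = 2
  c_5 = 0*-6 + -1*13 + 1*49 + 2*2 + -2*22 + -1*-5 + 0*16 = 1
  c_6 = 0*-6 + 0*13 + 0*49 + -6*2 + 0*22 + 0*-5 + 1*16 = 4
  c_7 = 0*-6 + 0*13 + 0*49 + 6*2 + 0*22 + -1*-5 + -1*16 = 1
p = 5; digits c_i = Σ_j d_{ij}·5^j, 0 ≤ d_{ij} < 5:
  c_1 = 3 = 3·5^0
  c_2 = 0
  c_3 = 2 = 2·5^0
  c_4 = 2 = 2·5^0
  c_5 = 1 = 1·5^0
  c_6 = 4 = 4·5^0
  c_7 = 1 = 1·5^0
λ_0 = (3, 0, 2, 2, 1, 4, 1)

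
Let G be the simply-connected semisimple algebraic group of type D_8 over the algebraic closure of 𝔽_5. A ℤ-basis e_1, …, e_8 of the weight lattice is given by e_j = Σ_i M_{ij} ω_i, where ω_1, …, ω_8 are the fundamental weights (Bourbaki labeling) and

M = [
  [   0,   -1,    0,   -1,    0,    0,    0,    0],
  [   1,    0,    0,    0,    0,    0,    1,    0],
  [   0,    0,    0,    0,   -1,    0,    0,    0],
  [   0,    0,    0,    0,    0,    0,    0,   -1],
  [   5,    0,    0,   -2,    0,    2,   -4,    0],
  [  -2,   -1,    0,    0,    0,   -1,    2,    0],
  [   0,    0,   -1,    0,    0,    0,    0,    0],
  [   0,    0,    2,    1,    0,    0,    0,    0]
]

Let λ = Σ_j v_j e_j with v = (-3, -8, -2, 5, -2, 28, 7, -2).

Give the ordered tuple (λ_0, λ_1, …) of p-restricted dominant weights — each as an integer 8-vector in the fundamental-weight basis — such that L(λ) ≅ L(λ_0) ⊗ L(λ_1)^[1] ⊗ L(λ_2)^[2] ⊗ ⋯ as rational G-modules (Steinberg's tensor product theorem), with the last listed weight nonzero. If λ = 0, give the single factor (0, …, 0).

((3, 4, 2, 2, 3, 0, 2, 1),)

ω-coordinates c = M·v, v = (-3, -8, -2, 5, -2, 28, 7, -2):
  c_1 = (0)·(-3) + (-1)·(-8) + (0)·(-2) + (-1)·(5) + (0)·(-2) + 0·28 + 0·7 + (0)·(-2) = 3
  c_2 = (1)·(-3) + (0)·(-8) + (0)·(-2) + 0·5 + (0)·(-2) + 0·28 + 1·7 + (0)·(-2) = 4
  c_3 = (0)·(-3) + (0)·(-8) + (0)·(-2) + 0·5 + (-1)·(-2) + 0·28 + 0·7 + (0)·(-2) = 2
  c_4 = (0)·(-3) + (0)·(-8) + (0)·(-2) + 0·5 + (0)·(-2) + 0·28 + 0·7 + (-1)·(-2) = 2
  c_5 = (5)·(-3) + (0)·(-8) + (0)·(-2) + (-2)·(5) + (0)·(-2) + 2·28 + (-4)·(7) + (0)·(-2) = 3
  c_6 = (-2)·(-3) + (-1)·(-8) + (0)·(-2) + 0·5 + (0)·(-2) + (-1)·(28) + 2·7 + (0)·(-2) = 0
  c_7 = (0)·(-3) + (0)·(-8) + (-1)·(-2) + 0·5 + (0)·(-2) + 0·28 + 0·7 + (0)·(-2) = 2
  c_8 = (0)·(-3) + (0)·(-8) + (2)·(-2) + 1·5 + (0)·(-2) + 0·28 + 0·7 + (0)·(-2) = 1
Writing each c_i in base p = 5:
  c_1 = 3 = 3·5^0
  c_2 = 4 = 4·5^0
  c_3 = 2 = 2·5^0
  c_4 = 2 = 2·5^0
  c_5 = 3 = 3·5^0
  c_6 = 0
  c_7 = 2 = 2·5^0
  c_8 = 1 = 1·5^0
p-restricted factor λ_0 = (3, 4, 2, 2, 3, 0, 2, 1)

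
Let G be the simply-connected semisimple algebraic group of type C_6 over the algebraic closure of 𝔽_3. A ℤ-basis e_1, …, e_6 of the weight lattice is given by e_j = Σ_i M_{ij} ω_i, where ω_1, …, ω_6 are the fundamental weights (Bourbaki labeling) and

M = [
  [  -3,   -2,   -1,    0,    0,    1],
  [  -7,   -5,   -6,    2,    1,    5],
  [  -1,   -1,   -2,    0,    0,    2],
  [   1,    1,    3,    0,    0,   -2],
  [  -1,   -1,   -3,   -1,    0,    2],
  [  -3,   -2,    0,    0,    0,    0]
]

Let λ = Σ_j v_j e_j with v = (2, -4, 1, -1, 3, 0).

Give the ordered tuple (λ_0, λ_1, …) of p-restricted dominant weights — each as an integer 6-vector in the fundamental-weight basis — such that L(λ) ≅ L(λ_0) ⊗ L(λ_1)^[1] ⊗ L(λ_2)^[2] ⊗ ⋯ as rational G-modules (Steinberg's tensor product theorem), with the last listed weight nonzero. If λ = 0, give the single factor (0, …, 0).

((1, 1, 0, 1, 0, 2),)

In the fundamental-weight basis, λ has coordinates c = M·v (v = (2, -4, 1, -1, 3, 0)):
  c_1 = -3*2 + -2*-4 + -1*1 + 0*-1 + 0*3 + 1*0 = 1
  c_2 = -7*2 + -5*-4 + -6*1 + 2*-1 + 1*3 + 5*0 = 1
  c_3 = -1*2 + -1*-4 + -2*1 + 0*-1 + 0*3 + 2*0 = 0
  c_4 = 1*2 + 1*-4 + 3*1 + 0*-1 + 0*3 + -2*0 = 1
  c_5 = -1*2 + -1*-4 + -3*1 + -1*-1 + 0*3 + 2*0 = 0
  c_6 = -3*2 + -2*-4 + 0*1 + 0*-1 + 0*3 + 0*0 = 2
p = 3; digits c_i = Σ_j d_{ij}·3^j, 0 ≤ d_{ij} < 3:
  c_1 = 1 = 1·3^0
  c_2 = 1 = 1·3^0
  c_3 = 0
  c_4 = 1 = 1·3^0
  c_5 = 0
  c_6 = 2 = 2·3^0
Factor λ_0 = (1, 1, 0, 1, 0, 2)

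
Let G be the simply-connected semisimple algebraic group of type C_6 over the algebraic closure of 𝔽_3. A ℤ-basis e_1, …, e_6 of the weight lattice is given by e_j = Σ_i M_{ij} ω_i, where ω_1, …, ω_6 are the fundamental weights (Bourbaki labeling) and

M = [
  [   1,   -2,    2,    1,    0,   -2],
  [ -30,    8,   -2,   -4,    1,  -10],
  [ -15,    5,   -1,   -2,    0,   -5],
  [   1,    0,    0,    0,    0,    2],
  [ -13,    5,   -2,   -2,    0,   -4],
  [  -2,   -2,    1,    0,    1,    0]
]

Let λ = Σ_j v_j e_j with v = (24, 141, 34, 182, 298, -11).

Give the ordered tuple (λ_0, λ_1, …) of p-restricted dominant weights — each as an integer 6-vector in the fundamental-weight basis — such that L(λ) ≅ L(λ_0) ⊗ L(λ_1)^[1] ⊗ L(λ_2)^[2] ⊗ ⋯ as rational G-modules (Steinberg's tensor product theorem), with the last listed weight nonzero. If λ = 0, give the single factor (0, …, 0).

Change of basis e → ω: c = M·v where v = (24, 141, 34, 182, 298, -11):
  c_1 = 1*24 + -2*141 + 2*34 + 1*182 + 0*298 + -2*-11 = 14
  c_2 = -30*24 + 8*141 + -2*34 + -4*182 + 1*298 + -10*-11 = 20
  c_3 = -15*24 + 5*141 + -1*34 + -2*182 + 0*298 + -5*-11 = 2
  c_4 = 1*24 + 0*141 + 0*34 + 0*182 + 0*298 + 2*-11 = 2
  c_5 = -13*24 + 5*141 + -2*34 + -2*182 + 0*298 + -4*-11 = 5
  c_6 = -2*24 + -2*141 + 1*34 + 0*182 + 1*298 + 0*-11 = 2
p = 3; digits c_i = Σ_j d_{ij}·3^j, 0 ≤ d_{ij} < 3:
  c_1 = 14 = 2·3^0 + 1·3^1 + 1·3^2
  c_2 = 20 = 2·3^0 + 0·3^1 + 2·3^2
  c_3 = 2 = 2·3^0
  c_4 = 2 = 2·3^0
  c_5 = 5 = 2·3^0 + 1·3^1
  c_6 = 2 = 2·3^0
p-restricted factor λ_0 = (2, 2, 2, 2, 2, 2)
p-restricted factor λ_1 = (1, 0, 0, 0, 1, 0)
p-restricted factor λ_2 = (1, 2, 0, 0, 0, 0)

((2, 2, 2, 2, 2, 2), (1, 0, 0, 0, 1, 0), (1, 2, 0, 0, 0, 0))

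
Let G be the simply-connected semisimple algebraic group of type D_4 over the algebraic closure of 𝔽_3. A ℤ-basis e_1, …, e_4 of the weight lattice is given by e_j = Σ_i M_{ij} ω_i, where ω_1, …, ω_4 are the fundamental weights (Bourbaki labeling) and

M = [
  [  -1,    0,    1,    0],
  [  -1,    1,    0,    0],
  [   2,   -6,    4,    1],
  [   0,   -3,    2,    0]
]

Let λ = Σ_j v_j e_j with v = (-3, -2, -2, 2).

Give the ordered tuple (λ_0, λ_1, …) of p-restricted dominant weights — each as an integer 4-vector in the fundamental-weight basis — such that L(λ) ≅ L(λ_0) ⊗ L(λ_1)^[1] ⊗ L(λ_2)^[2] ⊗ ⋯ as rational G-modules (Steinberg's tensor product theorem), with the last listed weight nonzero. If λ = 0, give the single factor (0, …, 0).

Change of basis e → ω: c = M·v where v = (-3, -2, -2, 2):
  c_1 = (-1)·(-3) + (0)·(-2) + (1)·(-2) + 0·2 = 1
  c_2 = (-1)·(-3) + (1)·(-2) + (0)·(-2) + 0·2 = 1
  c_3 = (2)·(-3) + (-6)·(-2) + (4)·(-2) + 1·2 = 0
  c_4 = (0)·(-3) + (-3)·(-2) + (2)·(-2) + 0·2 = 2
Writing each c_i in base p = 3:
  c_1 = 1 = 1·3^0
  c_2 = 1 = 1·3^0
  c_3 = 0
  c_4 = 2 = 2·3^0
λ_0 = (1, 1, 0, 2)

((1, 1, 0, 2),)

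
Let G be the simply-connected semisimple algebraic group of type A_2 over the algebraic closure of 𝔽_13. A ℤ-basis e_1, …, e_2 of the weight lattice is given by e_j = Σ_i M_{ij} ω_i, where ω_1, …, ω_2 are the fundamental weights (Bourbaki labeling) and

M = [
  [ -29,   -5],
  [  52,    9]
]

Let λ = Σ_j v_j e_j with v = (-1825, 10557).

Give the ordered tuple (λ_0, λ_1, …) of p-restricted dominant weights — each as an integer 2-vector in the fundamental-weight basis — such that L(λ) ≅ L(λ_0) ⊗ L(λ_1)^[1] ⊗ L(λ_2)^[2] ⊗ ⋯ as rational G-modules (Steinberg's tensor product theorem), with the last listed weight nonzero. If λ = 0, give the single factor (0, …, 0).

Change of basis e → ω: c = M·v where v = (-1825, 10557):
  c_1 = (-29)·(-1825) + (-5)·(10557) = 140
  c_2 = (52)·(-1825) + 9·10557 = 113
p = 13; digits c_i = Σ_j d_{ij}·13^j, 0 ≤ d_{ij} < 13:
  c_1 = 140 = 10·13^0 + 10·13^1
  c_2 = 113 = 9·13^0 + 8·13^1
λ_0 = (10, 9)
λ_1 = (10, 8)

((10, 9), (10, 8))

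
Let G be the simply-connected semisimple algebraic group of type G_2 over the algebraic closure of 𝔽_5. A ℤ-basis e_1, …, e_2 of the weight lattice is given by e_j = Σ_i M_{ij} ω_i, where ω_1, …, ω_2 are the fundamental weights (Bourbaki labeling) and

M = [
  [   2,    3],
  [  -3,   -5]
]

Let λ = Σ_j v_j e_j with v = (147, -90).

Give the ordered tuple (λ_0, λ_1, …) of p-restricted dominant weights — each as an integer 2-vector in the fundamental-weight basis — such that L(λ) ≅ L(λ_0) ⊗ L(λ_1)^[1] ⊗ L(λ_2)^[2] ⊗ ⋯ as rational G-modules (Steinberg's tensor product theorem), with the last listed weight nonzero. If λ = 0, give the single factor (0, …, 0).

((4, 4), (4, 1))

In the fundamental-weight basis, λ has coordinates c = M·v (v = (147, -90)):
  c_1 = 2*147 + 3*-90 = 24
  c_2 = -3*147 + -5*-90 = 9
p = 5; digits c_i = Σ_j d_{ij}·5^j, 0 ≤ d_{ij} < 5:
  c_1 = 24 = 4·5^0 + 4·5^1
  c_2 = 9 = 4·5^0 + 1·5^1
Factor λ_0 = (4, 4)
Factor λ_1 = (4, 1)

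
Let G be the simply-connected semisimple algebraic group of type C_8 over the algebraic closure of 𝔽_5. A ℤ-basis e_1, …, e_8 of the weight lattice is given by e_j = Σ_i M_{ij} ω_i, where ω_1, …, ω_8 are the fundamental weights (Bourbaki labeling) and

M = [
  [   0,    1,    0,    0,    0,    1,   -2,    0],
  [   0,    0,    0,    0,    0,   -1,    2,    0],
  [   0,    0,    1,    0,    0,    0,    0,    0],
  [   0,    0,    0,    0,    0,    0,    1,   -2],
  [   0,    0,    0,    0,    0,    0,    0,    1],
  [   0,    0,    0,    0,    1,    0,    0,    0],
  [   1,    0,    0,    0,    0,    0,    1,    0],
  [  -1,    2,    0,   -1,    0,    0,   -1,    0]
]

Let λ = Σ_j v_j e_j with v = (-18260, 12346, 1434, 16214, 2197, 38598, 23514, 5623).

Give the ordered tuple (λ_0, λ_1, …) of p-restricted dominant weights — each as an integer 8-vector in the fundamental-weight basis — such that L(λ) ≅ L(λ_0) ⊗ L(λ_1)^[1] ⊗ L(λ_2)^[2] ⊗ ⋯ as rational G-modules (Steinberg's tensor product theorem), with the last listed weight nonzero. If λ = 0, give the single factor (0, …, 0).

In the fundamental-weight basis, λ has coordinates c = M·v (v = (-18260, 12346, 1434, 16214, 2197, 38598, 23514, 5623)):
  c_1 = (0)·(-18260) + (1)·(12346) + (0)·(1434) + (0)·(16214) + (0)·(2197) + (1)·(38598) + (-2)·(23514) + (0)·(5623) = 3916
  c_2 = (0)·(-18260) + (0)·(12346) + (0)·(1434) + (0)·(16214) + (0)·(2197) + (-1)·(38598) + (2)·(23514) + (0)·(5623) = 8430
  c_3 = (0)·(-18260) + (0)·(12346) + (1)·(1434) + (0)·(16214) + (0)·(2197) + (0)·(38598) + (0)·(23514) + (0)·(5623) = 1434
  c_4 = (0)·(-18260) + (0)·(12346) + (0)·(1434) + (0)·(16214) + (0)·(2197) + (0)·(38598) + (1)·(23514) + (-2)·(5623) = 12268
  c_5 = (0)·(-18260) + (0)·(12346) + (0)·(1434) + (0)·(16214) + (0)·(2197) + (0)·(38598) + (0)·(23514) + (1)·(5623) = 5623
  c_6 = (0)·(-18260) + (0)·(12346) + (0)·(1434) + (0)·(16214) + (1)·(2197) + (0)·(38598) + (0)·(23514) + (0)·(5623) = 2197
  c_7 = (1)·(-18260) + (0)·(12346) + (0)·(1434) + (0)·(16214) + (0)·(2197) + (0)·(38598) + (1)·(23514) + (0)·(5623) = 5254
  c_8 = (-1)·(-18260) + (2)·(12346) + (0)·(1434) + (-1)·(16214) + (0)·(2197) + (0)·(38598) + (-1)·(23514) + (0)·(5623) = 3224
Writing each c_i in base p = 5:
  c_1 = 3916 = 1·5^0 + 3·5^1 + 1·5^2 + 1·5^3 + 1·5^4 + 1·5^5
  c_2 = 8430 = 0·5^0 + 1·5^1 + 2·5^2 + 2·5^3 + 3·5^4 + 2·5^5
  c_3 = 1434 = 4·5^0 + 1·5^1 + 2·5^2 + 1·5^3 + 2·5^4
  c_4 = 12268 = 3·5^0 + 3·5^1 + 0·5^2 + 3·5^3 + 4·5^4 + 3·5^5
  c_5 = 5623 = 3·5^0 + 4·5^1 + 4·5^2 + 4·5^3 + 3·5^4 + 1·5^5
  c_6 = 2197 = 2·5^0 + 4·5^1 + 2·5^2 + 2·5^3 + 3·5^4
  c_7 = 5254 = 4·5^0 + 0·5^1 + 0·5^2 + 2·5^3 + 3·5^4 + 1·5^5
  c_8 = 3224 = 4·5^0 + 4·5^1 + 3·5^2 + 0·5^3 + 0·5^4 + 1·5^5
λ_0 = (1, 0, 4, 3, 3, 2, 4, 4)
λ_1 = (3, 1, 1, 3, 4, 4, 0, 4)
λ_2 = (1, 2, 2, 0, 4, 2, 0, 3)
λ_3 = (1, 2, 1, 3, 4, 2, 2, 0)
λ_4 = (1, 3, 2, 4, 3, 3, 3, 0)
λ_5 = (1, 2, 0, 3, 1, 0, 1, 1)

((1, 0, 4, 3, 3, 2, 4, 4), (3, 1, 1, 3, 4, 4, 0, 4), (1, 2, 2, 0, 4, 2, 0, 3), (1, 2, 1, 3, 4, 2, 2, 0), (1, 3, 2, 4, 3, 3, 3, 0), (1, 2, 0, 3, 1, 0, 1, 1))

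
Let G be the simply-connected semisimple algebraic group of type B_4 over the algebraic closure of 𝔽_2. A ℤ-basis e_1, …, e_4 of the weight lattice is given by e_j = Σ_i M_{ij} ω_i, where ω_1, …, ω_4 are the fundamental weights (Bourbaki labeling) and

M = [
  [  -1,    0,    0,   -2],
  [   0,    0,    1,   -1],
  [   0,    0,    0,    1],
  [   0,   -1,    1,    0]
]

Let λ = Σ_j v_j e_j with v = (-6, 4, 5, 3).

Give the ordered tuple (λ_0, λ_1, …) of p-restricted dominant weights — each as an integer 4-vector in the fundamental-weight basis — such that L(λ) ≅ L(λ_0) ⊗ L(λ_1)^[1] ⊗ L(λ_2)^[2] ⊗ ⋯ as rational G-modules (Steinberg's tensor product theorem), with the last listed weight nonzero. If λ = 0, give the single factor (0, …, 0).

In the fundamental-weight basis, λ has coordinates c = M·v (v = (-6, 4, 5, 3)):
  c_1 = (-1)·(-6) + (0)·(4) + (0)·(5) + (-2)·(3) = 0
  c_2 = (0)·(-6) + (0)·(4) + (1)·(5) + (-1)·(3) = 2
  c_3 = (0)·(-6) + (0)·(4) + (0)·(5) + (1)·(3) = 3
  c_4 = (0)·(-6) + (-1)·(4) + (1)·(5) + (0)·(3) = 1
Writing each c_i in base p = 2:
  c_1 = 0
  c_2 = 2 = 0·2^0 + 1·2^1
  c_3 = 3 = 1·2^0 + 1·2^1
  c_4 = 1 = 1·2^0
Factor λ_0 = (0, 0, 1, 1)
Factor λ_1 = (0, 1, 1, 0)

((0, 0, 1, 1), (0, 1, 1, 0))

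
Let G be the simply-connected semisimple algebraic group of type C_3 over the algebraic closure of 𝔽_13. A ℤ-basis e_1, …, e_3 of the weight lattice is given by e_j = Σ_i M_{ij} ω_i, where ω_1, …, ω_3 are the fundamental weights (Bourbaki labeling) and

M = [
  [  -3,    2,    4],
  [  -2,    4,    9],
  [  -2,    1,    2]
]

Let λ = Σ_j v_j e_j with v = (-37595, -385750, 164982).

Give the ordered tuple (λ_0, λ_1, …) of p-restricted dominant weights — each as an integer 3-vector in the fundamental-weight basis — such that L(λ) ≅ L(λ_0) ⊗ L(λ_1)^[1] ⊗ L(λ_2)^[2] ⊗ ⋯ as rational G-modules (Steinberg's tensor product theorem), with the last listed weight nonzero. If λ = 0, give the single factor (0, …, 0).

((4, 11, 8), (2, 9, 10), (7, 9, 10), (0, 7, 8))

ω-coordinates c = M·v, v = (-37595, -385750, 164982):
  c_1 = (-3)·(-37595) + (2)·(-385750) + 4·164982 = 1213
  c_2 = (-2)·(-37595) + (4)·(-385750) + 9·164982 = 17028
  c_3 = (-2)·(-37595) + (1)·(-385750) + 2·164982 = 19404
Expand coordinatewise in base 13:
  c_1 = 1213 = 4·13^0 + 2·13^1 + 7·13^2
  c_2 = 17028 = 11·13^0 + 9·13^1 + 9·13^2 + 7·13^3
  c_3 = 19404 = 8·13^0 + 10·13^1 + 10·13^2 + 8·13^3
λ_0 = (4, 11, 8)
λ_1 = (2, 9, 10)
λ_2 = (7, 9, 10)
λ_3 = (0, 7, 8)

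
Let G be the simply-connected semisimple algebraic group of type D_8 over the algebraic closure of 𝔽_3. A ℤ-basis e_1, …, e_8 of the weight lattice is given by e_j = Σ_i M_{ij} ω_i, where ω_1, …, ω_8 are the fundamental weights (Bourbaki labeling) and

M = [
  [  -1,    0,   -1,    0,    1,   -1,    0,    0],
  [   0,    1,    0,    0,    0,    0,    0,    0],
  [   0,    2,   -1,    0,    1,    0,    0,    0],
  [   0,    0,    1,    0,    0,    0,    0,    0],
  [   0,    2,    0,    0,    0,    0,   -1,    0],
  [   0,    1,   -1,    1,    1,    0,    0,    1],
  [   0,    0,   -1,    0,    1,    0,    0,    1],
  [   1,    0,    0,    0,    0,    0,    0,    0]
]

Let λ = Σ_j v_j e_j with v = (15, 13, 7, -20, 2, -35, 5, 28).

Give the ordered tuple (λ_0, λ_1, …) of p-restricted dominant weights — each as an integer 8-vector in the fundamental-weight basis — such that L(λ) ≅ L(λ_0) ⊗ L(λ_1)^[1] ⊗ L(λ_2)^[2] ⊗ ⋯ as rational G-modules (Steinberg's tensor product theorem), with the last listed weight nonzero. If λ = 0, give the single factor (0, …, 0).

((0, 1, 0, 1, 0, 1, 2, 0), (2, 1, 1, 2, 1, 2, 1, 2), (1, 1, 2, 0, 2, 1, 2, 1))

Converting to the ω-basis (c_i = row i of M dotted with v = (15, 13, 7, -20, 2, -35, 5, 28)):
  c_1 = (-1)·(15) + (0)·(13) + (-1)·(7) + (0)·(-20) + (1)·(2) + (-1)·(-35) + (0)·(5) + (0)·(28) = 15
  c_2 = (0)·(15) + (1)·(13) + (0)·(7) + (0)·(-20) + (0)·(2) + (0)·(-35) + (0)·(5) + (0)·(28) = 13
  c_3 = (0)·(15) + (2)·(13) + (-1)·(7) + (0)·(-20) + (1)·(2) + (0)·(-35) + (0)·(5) + (0)·(28) = 21
  c_4 = (0)·(15) + (0)·(13) + (1)·(7) + (0)·(-20) + (0)·(2) + (0)·(-35) + (0)·(5) + (0)·(28) = 7
  c_5 = (0)·(15) + (2)·(13) + (0)·(7) + (0)·(-20) + (0)·(2) + (0)·(-35) + (-1)·(5) + (0)·(28) = 21
  c_6 = (0)·(15) + (1)·(13) + (-1)·(7) + (1)·(-20) + (1)·(2) + (0)·(-35) + (0)·(5) + (1)·(28) = 16
  c_7 = (0)·(15) + (0)·(13) + (-1)·(7) + (0)·(-20) + (1)·(2) + (0)·(-35) + (0)·(5) + (1)·(28) = 23
  c_8 = (1)·(15) + (0)·(13) + (0)·(7) + (0)·(-20) + (0)·(2) + (0)·(-35) + (0)·(5) + (0)·(28) = 15
p = 3; digits c_i = Σ_j d_{ij}·3^j, 0 ≤ d_{ij} < 3:
  c_1 = 15 = 0·3^0 + 2·3^1 + 1·3^2
  c_2 = 13 = 1·3^0 + 1·3^1 + 1·3^2
  c_3 = 21 = 0·3^0 + 1·3^1 + 2·3^2
  c_4 = 7 = 1·3^0 + 2·3^1
  c_5 = 21 = 0·3^0 + 1·3^1 + 2·3^2
  c_6 = 16 = 1·3^0 + 2·3^1 + 1·3^2
  c_7 = 23 = 2·3^0 + 1·3^1 + 2·3^2
  c_8 = 15 = 0·3^0 + 2·3^1 + 1·3^2
Factor λ_0 = (0, 1, 0, 1, 0, 1, 2, 0)
Factor λ_1 = (2, 1, 1, 2, 1, 2, 1, 2)
Factor λ_2 = (1, 1, 2, 0, 2, 1, 2, 1)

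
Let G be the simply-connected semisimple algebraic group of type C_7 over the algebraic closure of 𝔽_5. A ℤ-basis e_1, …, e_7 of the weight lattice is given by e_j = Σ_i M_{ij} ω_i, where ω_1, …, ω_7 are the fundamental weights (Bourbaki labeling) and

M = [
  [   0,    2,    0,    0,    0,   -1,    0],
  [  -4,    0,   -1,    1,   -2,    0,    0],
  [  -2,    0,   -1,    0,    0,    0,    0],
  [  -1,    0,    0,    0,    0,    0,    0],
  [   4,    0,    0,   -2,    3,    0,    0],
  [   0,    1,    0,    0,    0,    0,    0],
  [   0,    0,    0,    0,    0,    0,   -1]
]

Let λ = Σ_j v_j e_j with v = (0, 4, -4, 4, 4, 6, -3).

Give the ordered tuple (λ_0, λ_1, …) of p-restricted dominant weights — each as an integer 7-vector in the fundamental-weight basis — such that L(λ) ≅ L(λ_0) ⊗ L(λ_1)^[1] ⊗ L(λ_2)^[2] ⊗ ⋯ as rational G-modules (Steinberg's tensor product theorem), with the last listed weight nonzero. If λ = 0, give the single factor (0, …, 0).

Compute c_i = Σ_j M_{ij} v_j with v = (0, 4, -4, 4, 4, 6, -3):
  c_1 = 0*0 + 2*4 + 0*-4 + 0*4 + 0*4 + -1*6 + 0*-3 = 2
  c_2 = -4*0 + 0*4 + -1*-4 + 1*4 + -2*4 + 0*6 + 0*-3 = 0
  c_3 = -2*0 + 0*4 + -1*-4 + 0*4 + 0*4 + 0*6 + 0*-3 = 4
  c_4 = -1*0 + 0*4 + 0*-4 + 0*4 + 0*4 + 0*6 + 0*-3 = 0
  c_5 = 4*0 + 0*4 + 0*-4 + -2*4 + 3*4 + 0*6 + 0*-3 = 4
  c_6 = 0*0 + 1*4 + 0*-4 + 0*4 + 0*4 + 0*6 + 0*-3 = 4
  c_7 = 0*0 + 0*4 + 0*-4 + 0*4 + 0*4 + 0*6 + -1*-3 = 3
Base-5 expansion of each c_i:
  c_1 = 2 = 2·5^0
  c_2 = 0
  c_3 = 4 = 4·5^0
  c_4 = 0
  c_5 = 4 = 4·5^0
  c_6 = 4 = 4·5^0
  c_7 = 3 = 3·5^0
λ_0 = (2, 0, 4, 0, 4, 4, 3)

((2, 0, 4, 0, 4, 4, 3),)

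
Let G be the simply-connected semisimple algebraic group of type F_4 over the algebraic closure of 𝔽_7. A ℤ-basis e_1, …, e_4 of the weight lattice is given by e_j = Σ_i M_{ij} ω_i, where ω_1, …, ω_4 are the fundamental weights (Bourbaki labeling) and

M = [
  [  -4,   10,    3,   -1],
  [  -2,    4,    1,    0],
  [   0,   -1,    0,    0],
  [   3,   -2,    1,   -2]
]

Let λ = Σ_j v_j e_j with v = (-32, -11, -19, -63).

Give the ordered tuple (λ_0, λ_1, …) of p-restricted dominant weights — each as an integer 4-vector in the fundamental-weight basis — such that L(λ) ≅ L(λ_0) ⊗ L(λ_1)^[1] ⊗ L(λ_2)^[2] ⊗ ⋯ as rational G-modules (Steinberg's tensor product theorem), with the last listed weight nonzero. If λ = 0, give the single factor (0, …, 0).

((3, 1, 4, 5), (3, 0, 1, 4))

Change of basis e → ω: c = M·v where v = (-32, -11, -19, -63):
  c_1 = (-4)·(-32) + (10)·(-11) + (3)·(-19) + (-1)·(-63) = 24
  c_2 = (-2)·(-32) + (4)·(-11) + (1)·(-19) + (0)·(-63) = 1
  c_3 = (0)·(-32) + (-1)·(-11) + (0)·(-19) + (0)·(-63) = 11
  c_4 = (3)·(-32) + (-2)·(-11) + (1)·(-19) + (-2)·(-63) = 33
Writing each c_i in base p = 7:
  c_1 = 24 = 3·7^0 + 3·7^1
  c_2 = 1 = 1·7^0
  c_3 = 11 = 4·7^0 + 1·7^1
  c_4 = 33 = 5·7^0 + 4·7^1
p-restricted factor λ_0 = (3, 1, 4, 5)
p-restricted factor λ_1 = (3, 0, 1, 4)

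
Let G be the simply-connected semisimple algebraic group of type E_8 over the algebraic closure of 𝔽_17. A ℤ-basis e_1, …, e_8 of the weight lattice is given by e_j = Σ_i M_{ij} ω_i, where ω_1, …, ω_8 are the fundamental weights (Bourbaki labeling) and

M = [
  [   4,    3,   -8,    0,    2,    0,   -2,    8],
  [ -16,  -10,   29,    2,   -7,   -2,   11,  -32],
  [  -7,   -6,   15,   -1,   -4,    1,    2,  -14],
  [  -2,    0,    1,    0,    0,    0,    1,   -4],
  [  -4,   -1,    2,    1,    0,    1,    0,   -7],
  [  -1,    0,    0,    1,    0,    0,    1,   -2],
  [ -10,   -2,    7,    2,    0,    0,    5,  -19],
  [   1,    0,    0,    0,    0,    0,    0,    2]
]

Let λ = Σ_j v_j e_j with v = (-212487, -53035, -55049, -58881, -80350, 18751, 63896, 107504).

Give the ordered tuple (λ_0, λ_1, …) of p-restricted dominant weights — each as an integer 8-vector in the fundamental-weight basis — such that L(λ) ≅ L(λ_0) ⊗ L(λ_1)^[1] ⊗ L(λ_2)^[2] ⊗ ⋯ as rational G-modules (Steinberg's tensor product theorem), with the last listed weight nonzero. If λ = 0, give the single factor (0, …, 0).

((6, 14, 3, 14, 6, 12, 13, 5), (16, 9, 12, 2, 13, 10, 6, 12), (9, 12, 5, 13, 0, 8, 16, 8))

Converting to the ω-basis (c_i = row i of M dotted with v = (-212487, -53035, -55049, -58881, -80350, 18751, 63896, 107504)):
  c_1 = (4)·(-212487) + (3)·(-53035) + (-8)·(-55049) + (0)·(-58881) + (2)·(-80350) + 0·18751 + (-2)·(63896) + 8·107504 = 2879
  c_2 = (-16)·(-212487) + (-10)·(-53035) + (29)·(-55049) + (2)·(-58881) + (-7)·(-80350) + (-2)·(18751) + 11·63896 + (-32)·(107504) = 3635
  c_3 = (-7)·(-212487) + (-6)·(-53035) + (15)·(-55049) + (-1)·(-58881) + (-4)·(-80350) + 1·18751 + 2·63896 + (-14)·(107504) = 1652
  c_4 = (-2)·(-212487) + (0)·(-53035) + (1)·(-55049) + (0)·(-58881) + (0)·(-80350) + 0·18751 + 1·63896 + (-4)·(107504) = 3805
  c_5 = (-4)·(-212487) + (-1)·(-53035) + (2)·(-55049) + (1)·(-58881) + (0)·(-80350) + 1·18751 + 0·63896 + (-7)·(107504) = 227
  c_6 = (-1)·(-212487) + (0)·(-53035) + (0)·(-55049) + (1)·(-58881) + (0)·(-80350) + 0·18751 + 1·63896 + (-2)·(107504) = 2494
  c_7 = (-10)·(-212487) + (-2)·(-53035) + (7)·(-55049) + (2)·(-58881) + (0)·(-80350) + 0·18751 + 5·63896 + (-19)·(107504) = 4739
  c_8 = (1)·(-212487) + (0)·(-53035) + (0)·(-55049) + (0)·(-58881) + (0)·(-80350) + 0·18751 + 0·63896 + 2·107504 = 2521
p = 17; digits c_i = Σ_j d_{ij}·17^j, 0 ≤ d_{ij} < 17:
  c_1 = 2879 = 6·17^0 + 16·17^1 + 9·17^2
  c_2 = 3635 = 14·17^0 + 9·17^1 + 12·17^2
  c_3 = 1652 = 3·17^0 + 12·17^1 + 5·17^2
  c_4 = 3805 = 14·17^0 + 2·17^1 + 13·17^2
  c_5 = 227 = 6·17^0 + 13·17^1
  c_6 = 2494 = 12·17^0 + 10·17^1 + 8·17^2
  c_7 = 4739 = 13·17^0 + 6·17^1 + 16·17^2
  c_8 = 2521 = 5·17^0 + 12·17^1 + 8·17^2
p-restricted factor λ_0 = (6, 14, 3, 14, 6, 12, 13, 5)
p-restricted factor λ_1 = (16, 9, 12, 2, 13, 10, 6, 12)
p-restricted factor λ_2 = (9, 12, 5, 13, 0, 8, 16, 8)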